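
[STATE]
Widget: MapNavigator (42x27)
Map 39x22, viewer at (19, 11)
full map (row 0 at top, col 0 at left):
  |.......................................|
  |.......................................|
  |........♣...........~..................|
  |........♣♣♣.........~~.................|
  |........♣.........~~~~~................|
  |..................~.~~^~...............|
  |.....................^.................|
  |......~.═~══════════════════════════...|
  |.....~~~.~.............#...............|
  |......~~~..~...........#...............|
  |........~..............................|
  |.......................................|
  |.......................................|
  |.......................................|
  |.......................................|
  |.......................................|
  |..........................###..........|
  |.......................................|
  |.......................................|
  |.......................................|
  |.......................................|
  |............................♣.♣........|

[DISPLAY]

                                          
                                          
  ....................................... 
  ....................................... 
  ........♣...........~.................. 
  ........♣♣♣.........~~................. 
  ........♣.........~~~~~................ 
  ..................~.~~^~............... 
  .....................^................. 
  ......~.═~══════════════════════════... 
  .....~~~.~.............#............... 
  ......~~~..~...........#............... 
  ........~.............................. 
  ...................@................... 
  ....................................... 
  ....................................... 
  ....................................... 
  ....................................... 
  ..........................###.......... 
  ....................................... 
  ....................................... 
  ....................................... 
  ....................................... 
  ............................♣.♣........ 
                                          
                                          
                                          


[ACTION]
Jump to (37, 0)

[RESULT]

                                          
                                          
                                          
                                          
                                          
                                          
                                          
                                          
                                          
                                          
                                          
                                          
                                          
.....................@.                   
.......................                   
....~..................                   
....~~.................                   
..~~~~~................                   
..~.~~^~...............                   
.....^.................                   
════════════════════...                   
.......#...............                   
.......#...............                   
.......................                   
.......................                   
.......................                   
.......................                   


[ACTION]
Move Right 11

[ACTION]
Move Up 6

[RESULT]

                                          
                                          
                                          
                                          
                                          
                                          
                                          
                                          
                                          
                                          
                                          
                                          
                                          
.....................@                    
......................                    
...~..................                    
...~~.................                    
.~~~~~................                    
.~.~~^~...............                    
....^.................                    
═══════════════════...                    
......#...............                    
......#...............                    
......................                    
......................                    
......................                    
......................                    


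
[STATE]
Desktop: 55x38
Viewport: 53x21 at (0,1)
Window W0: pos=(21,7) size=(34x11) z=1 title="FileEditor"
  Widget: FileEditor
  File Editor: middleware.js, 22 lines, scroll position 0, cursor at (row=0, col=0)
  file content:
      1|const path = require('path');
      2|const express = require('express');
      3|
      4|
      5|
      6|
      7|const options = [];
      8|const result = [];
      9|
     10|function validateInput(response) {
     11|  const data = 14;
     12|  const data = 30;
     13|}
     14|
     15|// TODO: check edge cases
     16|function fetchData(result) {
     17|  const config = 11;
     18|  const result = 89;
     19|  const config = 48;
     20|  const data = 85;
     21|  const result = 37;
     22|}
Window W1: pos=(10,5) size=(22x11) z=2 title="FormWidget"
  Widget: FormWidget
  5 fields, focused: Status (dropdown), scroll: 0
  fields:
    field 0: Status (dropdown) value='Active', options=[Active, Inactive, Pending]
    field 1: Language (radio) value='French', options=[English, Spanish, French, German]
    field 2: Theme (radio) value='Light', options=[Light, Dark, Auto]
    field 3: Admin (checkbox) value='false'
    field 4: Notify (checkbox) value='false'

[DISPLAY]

                                                     
                                                     
                                                     
                                                     
          ┏━━━━━━━━━━━━━━━━━━━━┓                     
          ┃ FormWidget         ┃                     
          ┠────────────────────┨━━━━━━━━━━━━━━━━━━━━━
          ┃> Status:     [Act▼]┃r                    
          ┃  Language:   ( ) En┃─────────────────────
          ┃  Theme:      (●) Li┃ = require('path');  
          ┃  Admin:      [ ]   ┃ess = require('expres
          ┃  Notify:     [ ]   ┃                     
          ┃                    ┃                     
          ┃                    ┃                     
          ┗━━━━━━━━━━━━━━━━━━━━┛                     
                     ┃const options = [];            
                     ┗━━━━━━━━━━━━━━━━━━━━━━━━━━━━━━━
                                                     
                                                     
                                                     
                                                     


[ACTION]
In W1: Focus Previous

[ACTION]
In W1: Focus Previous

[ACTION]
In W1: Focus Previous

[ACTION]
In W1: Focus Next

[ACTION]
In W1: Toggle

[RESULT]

                                                     
                                                     
                                                     
                                                     
          ┏━━━━━━━━━━━━━━━━━━━━┓                     
          ┃ FormWidget         ┃                     
          ┠────────────────────┨━━━━━━━━━━━━━━━━━━━━━
          ┃  Status:     [Act▼]┃r                    
          ┃  Language:   ( ) En┃─────────────────────
          ┃  Theme:      (●) Li┃ = require('path');  
          ┃> Admin:      [x]   ┃ess = require('expres
          ┃  Notify:     [ ]   ┃                     
          ┃                    ┃                     
          ┃                    ┃                     
          ┗━━━━━━━━━━━━━━━━━━━━┛                     
                     ┃const options = [];            
                     ┗━━━━━━━━━━━━━━━━━━━━━━━━━━━━━━━
                                                     
                                                     
                                                     
                                                     


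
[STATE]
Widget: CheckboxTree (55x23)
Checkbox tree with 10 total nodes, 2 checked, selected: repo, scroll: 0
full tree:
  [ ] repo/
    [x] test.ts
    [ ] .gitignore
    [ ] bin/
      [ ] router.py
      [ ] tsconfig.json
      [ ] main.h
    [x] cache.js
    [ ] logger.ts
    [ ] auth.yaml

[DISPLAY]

>[-] repo/                                             
   [x] test.ts                                         
   [ ] .gitignore                                      
   [ ] bin/                                            
     [ ] router.py                                     
     [ ] tsconfig.json                                 
     [ ] main.h                                        
   [x] cache.js                                        
   [ ] logger.ts                                       
   [ ] auth.yaml                                       
                                                       
                                                       
                                                       
                                                       
                                                       
                                                       
                                                       
                                                       
                                                       
                                                       
                                                       
                                                       
                                                       


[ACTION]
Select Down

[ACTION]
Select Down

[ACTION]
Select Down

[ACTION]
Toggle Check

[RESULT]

 [-] repo/                                             
   [x] test.ts                                         
   [ ] .gitignore                                      
>  [x] bin/                                            
     [x] router.py                                     
     [x] tsconfig.json                                 
     [x] main.h                                        
   [x] cache.js                                        
   [ ] logger.ts                                       
   [ ] auth.yaml                                       
                                                       
                                                       
                                                       
                                                       
                                                       
                                                       
                                                       
                                                       
                                                       
                                                       
                                                       
                                                       
                                                       


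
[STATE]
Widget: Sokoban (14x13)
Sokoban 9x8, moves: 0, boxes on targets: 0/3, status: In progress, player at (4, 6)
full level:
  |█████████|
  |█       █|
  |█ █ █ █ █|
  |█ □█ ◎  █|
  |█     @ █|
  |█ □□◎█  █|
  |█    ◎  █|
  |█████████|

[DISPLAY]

█████████     
█       █     
█ █ █ █ █     
█ □█ ◎  █     
█     @ █     
█ □□◎█  █     
█    ◎  █     
█████████     
Moves: 0  0/3 
              
              
              
              


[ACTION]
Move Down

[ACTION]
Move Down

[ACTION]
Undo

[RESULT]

█████████     
█       █     
█ █ █ █ █     
█ □█ ◎  █     
█       █     
█ □□◎█@ █     
█    ◎  █     
█████████     
Moves: 1  0/3 
              
              
              
              


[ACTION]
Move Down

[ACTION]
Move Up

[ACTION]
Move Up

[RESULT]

█████████     
█       █     
█ █ █ █ █     
█ □█ ◎  █     
█     @ █     
█ □□◎█  █     
█    ◎  █     
█████████     
Moves: 4  0/3 
              
              
              
              


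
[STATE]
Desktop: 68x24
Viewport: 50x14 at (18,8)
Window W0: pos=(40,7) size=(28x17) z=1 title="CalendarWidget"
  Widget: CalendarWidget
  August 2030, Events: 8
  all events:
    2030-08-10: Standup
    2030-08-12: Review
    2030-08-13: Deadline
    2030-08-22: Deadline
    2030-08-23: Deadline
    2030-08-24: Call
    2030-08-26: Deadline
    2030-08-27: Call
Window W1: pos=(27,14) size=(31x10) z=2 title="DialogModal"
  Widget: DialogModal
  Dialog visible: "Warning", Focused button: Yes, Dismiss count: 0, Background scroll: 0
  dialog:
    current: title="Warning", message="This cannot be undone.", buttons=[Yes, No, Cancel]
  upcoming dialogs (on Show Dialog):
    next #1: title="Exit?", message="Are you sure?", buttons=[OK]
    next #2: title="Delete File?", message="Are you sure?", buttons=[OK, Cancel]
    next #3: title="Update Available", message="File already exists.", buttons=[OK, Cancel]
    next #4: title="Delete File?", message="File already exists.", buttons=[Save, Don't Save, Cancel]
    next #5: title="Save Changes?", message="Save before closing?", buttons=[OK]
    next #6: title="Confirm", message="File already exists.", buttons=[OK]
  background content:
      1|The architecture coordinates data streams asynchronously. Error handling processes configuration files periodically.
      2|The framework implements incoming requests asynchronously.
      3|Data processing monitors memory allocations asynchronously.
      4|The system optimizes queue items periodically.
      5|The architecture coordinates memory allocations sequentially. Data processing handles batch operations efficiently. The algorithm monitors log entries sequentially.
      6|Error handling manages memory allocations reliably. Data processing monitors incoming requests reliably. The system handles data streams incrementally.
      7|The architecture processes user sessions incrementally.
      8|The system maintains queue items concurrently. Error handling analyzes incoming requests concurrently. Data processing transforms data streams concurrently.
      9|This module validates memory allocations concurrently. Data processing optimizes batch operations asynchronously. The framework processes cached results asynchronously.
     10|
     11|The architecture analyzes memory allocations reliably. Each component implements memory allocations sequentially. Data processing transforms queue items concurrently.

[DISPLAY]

                      ┃ CalendarWidget           ┃
                      ┠──────────────────────────┨
                      ┃       August 2030        ┃
                      ┃Mo Tu We Th Fr Sa Su      ┃
                      ┃          1  2  3  4      ┃
                      ┃ 5  6  7  8  9 10* 11     ┃
         ┏━━━━━━━━━━━━━━━━━━━━━━━━━━━━━┓17 18    ┃
         ┃ DialogModal                 ┃24* 25   ┃
         ┠─────────────────────────────┨31       ┃
         ┃Th┌───────────────────────┐s ┃         ┃
         ┃Th│        Warning        │co┃         ┃
         ┃Da│ This cannot be undone.│mo┃         ┃
         ┃Th│  [Yes]  No   Cancel   │it┃         ┃
         ┃Th└───────────────────────┘s ┃         ┃


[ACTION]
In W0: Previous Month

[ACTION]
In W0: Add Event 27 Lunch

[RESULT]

                      ┃ CalendarWidget           ┃
                      ┠──────────────────────────┨
                      ┃        July 2030         ┃
                      ┃Mo Tu We Th Fr Sa Su      ┃
                      ┃ 1  2  3  4  5  6  7      ┃
                      ┃ 8  9 10 11 12 13 14      ┃
         ┏━━━━━━━━━━━━━━━━━━━━━━━━━━━━━┓ 21      ┃
         ┃ DialogModal                 ┃* 28     ┃
         ┠─────────────────────────────┨         ┃
         ┃Th┌───────────────────────┐s ┃         ┃
         ┃Th│        Warning        │co┃         ┃
         ┃Da│ This cannot be undone.│mo┃         ┃
         ┃Th│  [Yes]  No   Cancel   │it┃         ┃
         ┃Th└───────────────────────┘s ┃         ┃


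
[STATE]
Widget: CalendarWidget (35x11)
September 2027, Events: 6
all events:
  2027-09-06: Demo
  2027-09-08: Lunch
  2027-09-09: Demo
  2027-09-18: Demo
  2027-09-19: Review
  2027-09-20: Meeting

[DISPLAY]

           September 2027          
Mo Tu We Th Fr Sa Su               
       1  2  3  4  5               
 6*  7  8*  9* 10 11 12            
13 14 15 16 17 18* 19*             
20* 21 22 23 24 25 26              
27 28 29 30                        
                                   
                                   
                                   
                                   


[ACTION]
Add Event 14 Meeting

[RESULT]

           September 2027          
Mo Tu We Th Fr Sa Su               
       1  2  3  4  5               
 6*  7  8*  9* 10 11 12            
13 14* 15 16 17 18* 19*            
20* 21 22 23 24 25 26              
27 28 29 30                        
                                   
                                   
                                   
                                   


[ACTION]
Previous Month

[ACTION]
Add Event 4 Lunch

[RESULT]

            August 2027            
Mo Tu We Th Fr Sa Su               
                   1               
 2  3  4*  5  6  7  8              
 9 10 11 12 13 14 15               
16 17 18 19 20 21 22               
23 24 25 26 27 28 29               
30 31                              
                                   
                                   
                                   


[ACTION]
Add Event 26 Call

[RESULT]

            August 2027            
Mo Tu We Th Fr Sa Su               
                   1               
 2  3  4*  5  6  7  8              
 9 10 11 12 13 14 15               
16 17 18 19 20 21 22               
23 24 25 26* 27 28 29              
30 31                              
                                   
                                   
                                   


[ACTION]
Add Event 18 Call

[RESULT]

            August 2027            
Mo Tu We Th Fr Sa Su               
                   1               
 2  3  4*  5  6  7  8              
 9 10 11 12 13 14 15               
16 17 18* 19 20 21 22              
23 24 25 26* 27 28 29              
30 31                              
                                   
                                   
                                   


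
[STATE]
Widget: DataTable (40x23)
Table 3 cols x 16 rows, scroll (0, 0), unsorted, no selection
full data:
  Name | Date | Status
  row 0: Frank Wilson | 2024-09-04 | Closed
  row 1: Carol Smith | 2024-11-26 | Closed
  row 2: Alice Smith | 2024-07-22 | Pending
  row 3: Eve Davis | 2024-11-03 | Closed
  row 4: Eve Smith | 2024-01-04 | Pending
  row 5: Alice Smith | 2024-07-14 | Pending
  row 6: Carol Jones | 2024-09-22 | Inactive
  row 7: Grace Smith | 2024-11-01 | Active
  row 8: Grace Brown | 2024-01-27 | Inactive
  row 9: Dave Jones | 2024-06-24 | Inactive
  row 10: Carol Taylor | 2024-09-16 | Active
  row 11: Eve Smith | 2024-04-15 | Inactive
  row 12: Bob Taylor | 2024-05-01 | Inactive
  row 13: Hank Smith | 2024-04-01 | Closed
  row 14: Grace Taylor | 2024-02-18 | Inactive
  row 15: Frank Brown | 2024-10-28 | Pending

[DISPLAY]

Name        │Date      │Status          
────────────┼──────────┼────────        
Frank Wilson│2024-09-04│Closed          
Carol Smith │2024-11-26│Closed          
Alice Smith │2024-07-22│Pending         
Eve Davis   │2024-11-03│Closed          
Eve Smith   │2024-01-04│Pending         
Alice Smith │2024-07-14│Pending         
Carol Jones │2024-09-22│Inactive        
Grace Smith │2024-11-01│Active          
Grace Brown │2024-01-27│Inactive        
Dave Jones  │2024-06-24│Inactive        
Carol Taylor│2024-09-16│Active          
Eve Smith   │2024-04-15│Inactive        
Bob Taylor  │2024-05-01│Inactive        
Hank Smith  │2024-04-01│Closed          
Grace Taylor│2024-02-18│Inactive        
Frank Brown │2024-10-28│Pending         
                                        
                                        
                                        
                                        
                                        


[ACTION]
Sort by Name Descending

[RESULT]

Name       ▼│Date      │Status          
────────────┼──────────┼────────        
Hank Smith  │2024-04-01│Closed          
Grace Taylor│2024-02-18│Inactive        
Grace Smith │2024-11-01│Active          
Grace Brown │2024-01-27│Inactive        
Frank Wilson│2024-09-04│Closed          
Frank Brown │2024-10-28│Pending         
Eve Smith   │2024-01-04│Pending         
Eve Smith   │2024-04-15│Inactive        
Eve Davis   │2024-11-03│Closed          
Dave Jones  │2024-06-24│Inactive        
Carol Taylor│2024-09-16│Active          
Carol Smith │2024-11-26│Closed          
Carol Jones │2024-09-22│Inactive        
Bob Taylor  │2024-05-01│Inactive        
Alice Smith │2024-07-22│Pending         
Alice Smith │2024-07-14│Pending         
                                        
                                        
                                        
                                        
                                        


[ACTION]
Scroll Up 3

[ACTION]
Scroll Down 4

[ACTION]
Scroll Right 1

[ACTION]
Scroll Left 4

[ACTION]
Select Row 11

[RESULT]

Name       ▼│Date      │Status          
────────────┼──────────┼────────        
Hank Smith  │2024-04-01│Closed          
Grace Taylor│2024-02-18│Inactive        
Grace Smith │2024-11-01│Active          
Grace Brown │2024-01-27│Inactive        
Frank Wilson│2024-09-04│Closed          
Frank Brown │2024-10-28│Pending         
Eve Smith   │2024-01-04│Pending         
Eve Smith   │2024-04-15│Inactive        
Eve Davis   │2024-11-03│Closed          
Dave Jones  │2024-06-24│Inactive        
Carol Taylor│2024-09-16│Active          
>arol Smith │2024-11-26│Closed          
Carol Jones │2024-09-22│Inactive        
Bob Taylor  │2024-05-01│Inactive        
Alice Smith │2024-07-22│Pending         
Alice Smith │2024-07-14│Pending         
                                        
                                        
                                        
                                        
                                        


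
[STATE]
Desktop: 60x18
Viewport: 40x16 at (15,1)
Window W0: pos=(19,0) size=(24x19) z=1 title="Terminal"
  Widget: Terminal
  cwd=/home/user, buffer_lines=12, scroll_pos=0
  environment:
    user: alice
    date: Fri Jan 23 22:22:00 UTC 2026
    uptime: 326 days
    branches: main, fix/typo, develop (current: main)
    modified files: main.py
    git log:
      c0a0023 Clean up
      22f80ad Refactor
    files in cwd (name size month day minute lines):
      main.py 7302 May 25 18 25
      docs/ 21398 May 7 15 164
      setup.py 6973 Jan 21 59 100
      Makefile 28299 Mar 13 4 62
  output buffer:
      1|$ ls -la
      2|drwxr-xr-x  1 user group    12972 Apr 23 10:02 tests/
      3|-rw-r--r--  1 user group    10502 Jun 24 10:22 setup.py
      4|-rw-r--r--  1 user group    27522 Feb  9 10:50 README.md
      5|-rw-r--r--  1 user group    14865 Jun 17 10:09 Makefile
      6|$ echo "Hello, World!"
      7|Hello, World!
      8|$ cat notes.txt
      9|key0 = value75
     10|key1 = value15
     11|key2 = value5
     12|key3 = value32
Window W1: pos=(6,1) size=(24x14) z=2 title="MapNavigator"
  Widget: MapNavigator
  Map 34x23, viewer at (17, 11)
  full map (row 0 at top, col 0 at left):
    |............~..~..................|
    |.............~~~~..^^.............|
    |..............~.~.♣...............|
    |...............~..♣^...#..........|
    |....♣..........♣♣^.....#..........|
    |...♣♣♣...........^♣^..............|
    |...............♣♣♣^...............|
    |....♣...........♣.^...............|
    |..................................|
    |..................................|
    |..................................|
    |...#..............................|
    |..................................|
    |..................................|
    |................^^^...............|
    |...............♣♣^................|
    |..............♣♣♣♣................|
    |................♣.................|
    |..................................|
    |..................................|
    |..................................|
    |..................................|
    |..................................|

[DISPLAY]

━━━━━━━━━━━━━━┓            ┃            
gator         ┃────────────┨            
──────────────┨            ┃            
.♣♣♣^.........┃  1 user gro┃            
..♣.^.........┃  1 user gro┃            
..............┃  1 user gro┃            
..............┃  1 user gro┃            
..............┃llo, World!"┃            
...@..........┃ld!         ┃            
..............┃s.txt       ┃            
..............┃ue75        ┃            
..^^^.........┃ue15        ┃            
.♣♣^..........┃ue5         ┃            
━━━━━━━━━━━━━━┛ue32        ┃            
    ┃$ █                   ┃            
    ┃                      ┃            


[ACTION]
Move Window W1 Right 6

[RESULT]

━━━━━━━━━━━━━━━━━━━━┓      ┃            
apNavigator         ┃──────┨            
────────────────────┨      ┃            
.......♣♣♣^.........┃er gro┃            
........♣.^.........┃er gro┃            
....................┃er gro┃            
....................┃er gro┃            
....................┃orld!"┃            
.........@..........┃      ┃            
....................┃      ┃            
....................┃      ┃            
........^^^.........┃      ┃            
.......♣♣^..........┃      ┃            
━━━━━━━━━━━━━━━━━━━━┛      ┃            
    ┃$ █                   ┃            
    ┃                      ┃            


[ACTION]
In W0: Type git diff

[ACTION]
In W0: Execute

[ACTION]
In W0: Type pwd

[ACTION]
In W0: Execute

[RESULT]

━━━━━━━━━━━━━━━━━━━━┓      ┃            
apNavigator         ┃──────┨            
────────────────────┨      ┃            
.......♣♣♣^.........┃      ┃            
........♣.^.........┃      ┃            
....................┃      ┃            
....................┃      ┃            
....................┃      ┃            
.........@..........┃n.py b┃            
....................┃      ┃            
....................┃      ┃            
........^^^.........┃      ┃            
.......♣♣^..........┃      ┃            
━━━━━━━━━━━━━━━━━━━━┛      ┃            
    ┃$ pwd                 ┃            
    ┃/home/user            ┃            


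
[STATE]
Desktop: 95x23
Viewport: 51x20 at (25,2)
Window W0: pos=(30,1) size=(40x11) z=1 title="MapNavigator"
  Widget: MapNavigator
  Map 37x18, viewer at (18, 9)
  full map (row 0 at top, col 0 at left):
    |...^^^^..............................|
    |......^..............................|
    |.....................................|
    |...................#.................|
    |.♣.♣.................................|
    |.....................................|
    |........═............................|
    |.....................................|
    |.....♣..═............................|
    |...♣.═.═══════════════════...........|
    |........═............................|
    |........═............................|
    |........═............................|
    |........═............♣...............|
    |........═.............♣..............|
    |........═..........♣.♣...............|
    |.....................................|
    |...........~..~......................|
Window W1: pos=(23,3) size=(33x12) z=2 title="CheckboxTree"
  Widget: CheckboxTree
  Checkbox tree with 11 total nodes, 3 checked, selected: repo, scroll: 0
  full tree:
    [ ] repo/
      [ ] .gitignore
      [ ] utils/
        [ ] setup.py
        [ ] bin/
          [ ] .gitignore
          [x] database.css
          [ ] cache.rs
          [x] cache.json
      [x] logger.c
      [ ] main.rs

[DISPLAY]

     ┃ MapNavigator                         ┃      
━━━━━━━━━━━━━━━━━━━━━━━━━━━━━━┓─────────────┨      
CheckboxTree                  ┃.............┃      
──────────────────────────────┨.............┃      
[-] repo/                     ┃.............┃      
  [ ] .gitignore              ┃══...........┃      
  [-] utils/                  ┃.............┃      
    [ ] setup.py              ┃.............┃      
    [-] bin/                  ┃.............┃      
      [ ] .gitignore          ┃━━━━━━━━━━━━━┛      
      [x] database.css        ┃                    
      [ ] cache.rs            ┃                    
━━━━━━━━━━━━━━━━━━━━━━━━━━━━━━┛                    
                                                   
                                                   
                                                   
                                                   
                                                   
                                                   
                                                   


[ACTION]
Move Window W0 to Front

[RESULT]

     ┃ MapNavigator                         ┃      
━━━━━┠──────────────────────────────────────┨      
Check┃ ........═............................┃      
─────┃ .....................................┃      
[-] r┃ .....♣..═............................┃      
  [ ]┃ ...♣.═.═══════════@═══════...........┃      
  [-]┃ ........═............................┃      
    [┃ ........═............................┃      
    [┃ ........═............................┃      
     ┗━━━━━━━━━━━━━━━━━━━━━━━━━━━━━━━━━━━━━━┛      
      [x] database.css        ┃                    
      [ ] cache.rs            ┃                    
━━━━━━━━━━━━━━━━━━━━━━━━━━━━━━┛                    
                                                   
                                                   
                                                   
                                                   
                                                   
                                                   
                                                   


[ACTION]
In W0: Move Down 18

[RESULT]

     ┃ MapNavigator                         ┃      
━━━━━┠──────────────────────────────────────┨      
Check┃ ........═.............♣..............┃      
─────┃ ........═..........♣.♣...............┃      
[-] r┃ .....................................┃      
  [ ]┃ ...........~..~...@..................┃      
  [-]┃                                      ┃      
    [┃                                      ┃      
    [┃                                      ┃      
     ┗━━━━━━━━━━━━━━━━━━━━━━━━━━━━━━━━━━━━━━┛      
      [x] database.css        ┃                    
      [ ] cache.rs            ┃                    
━━━━━━━━━━━━━━━━━━━━━━━━━━━━━━┛                    
                                                   
                                                   
                                                   
                                                   
                                                   
                                                   
                                                   


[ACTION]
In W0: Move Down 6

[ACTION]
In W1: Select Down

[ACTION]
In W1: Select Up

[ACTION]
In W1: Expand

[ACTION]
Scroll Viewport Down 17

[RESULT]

━━━━━┠──────────────────────────────────────┨      
Check┃ ........═.............♣..............┃      
─────┃ ........═..........♣.♣...............┃      
[-] r┃ .....................................┃      
  [ ]┃ ...........~..~...@..................┃      
  [-]┃                                      ┃      
    [┃                                      ┃      
    [┃                                      ┃      
     ┗━━━━━━━━━━━━━━━━━━━━━━━━━━━━━━━━━━━━━━┛      
      [x] database.css        ┃                    
      [ ] cache.rs            ┃                    
━━━━━━━━━━━━━━━━━━━━━━━━━━━━━━┛                    
                                                   
                                                   
                                                   
                                                   
                                                   
                                                   
                                                   
                                                   


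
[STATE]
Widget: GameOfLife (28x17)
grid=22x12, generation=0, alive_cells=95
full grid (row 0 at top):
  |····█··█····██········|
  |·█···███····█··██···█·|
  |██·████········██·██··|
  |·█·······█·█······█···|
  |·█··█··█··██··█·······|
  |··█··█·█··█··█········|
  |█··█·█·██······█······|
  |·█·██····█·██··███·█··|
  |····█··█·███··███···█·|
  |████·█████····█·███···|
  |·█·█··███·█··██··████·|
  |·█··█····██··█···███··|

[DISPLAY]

Gen: 0                      
····█··█····██········      
·█···███····█··██···█·      
██·████········██·██··      
·█·······█·█······█···      
·█··█··█··██··█·······      
··█··█·█··█··█········      
█··█·█·██······█······      
·█·██····█·██··███·█··      
····█··█·███··███···█·      
████·█████····█·███···      
·█·█··███·█··██··████·      
·█··█····██··█···███··      
                            
                            
                            
                            


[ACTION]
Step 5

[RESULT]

Gen: 5                      
·███············█·····      
········█·█·█···██·█··      
·██····██····█·█····█·      
·███···██····█··█···█·      
··█·····█····█··█··█··      
·█···█···██·█·········      
·····█··········█·····      
·····██········█······      
·········█····██······      
█···██···█·███········      
██·······█··██······█·      
·············█······█·      
                            
                            
                            
                            


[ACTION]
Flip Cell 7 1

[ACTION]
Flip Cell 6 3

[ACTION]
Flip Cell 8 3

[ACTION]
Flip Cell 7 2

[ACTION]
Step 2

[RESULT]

Gen: 7                      
········█······█·█····      
···█····█····█········      
···██····█··█····█·██·      
···██···█··█···██·███·      
··███···██··███·······      
··███···█·············      
·█···██········█······      
···█·██·········█·····      
█·····██·█████··█·····      
···█·····█·····█······      
██·······███·█········      
···········███········      
                            
                            
                            
                            


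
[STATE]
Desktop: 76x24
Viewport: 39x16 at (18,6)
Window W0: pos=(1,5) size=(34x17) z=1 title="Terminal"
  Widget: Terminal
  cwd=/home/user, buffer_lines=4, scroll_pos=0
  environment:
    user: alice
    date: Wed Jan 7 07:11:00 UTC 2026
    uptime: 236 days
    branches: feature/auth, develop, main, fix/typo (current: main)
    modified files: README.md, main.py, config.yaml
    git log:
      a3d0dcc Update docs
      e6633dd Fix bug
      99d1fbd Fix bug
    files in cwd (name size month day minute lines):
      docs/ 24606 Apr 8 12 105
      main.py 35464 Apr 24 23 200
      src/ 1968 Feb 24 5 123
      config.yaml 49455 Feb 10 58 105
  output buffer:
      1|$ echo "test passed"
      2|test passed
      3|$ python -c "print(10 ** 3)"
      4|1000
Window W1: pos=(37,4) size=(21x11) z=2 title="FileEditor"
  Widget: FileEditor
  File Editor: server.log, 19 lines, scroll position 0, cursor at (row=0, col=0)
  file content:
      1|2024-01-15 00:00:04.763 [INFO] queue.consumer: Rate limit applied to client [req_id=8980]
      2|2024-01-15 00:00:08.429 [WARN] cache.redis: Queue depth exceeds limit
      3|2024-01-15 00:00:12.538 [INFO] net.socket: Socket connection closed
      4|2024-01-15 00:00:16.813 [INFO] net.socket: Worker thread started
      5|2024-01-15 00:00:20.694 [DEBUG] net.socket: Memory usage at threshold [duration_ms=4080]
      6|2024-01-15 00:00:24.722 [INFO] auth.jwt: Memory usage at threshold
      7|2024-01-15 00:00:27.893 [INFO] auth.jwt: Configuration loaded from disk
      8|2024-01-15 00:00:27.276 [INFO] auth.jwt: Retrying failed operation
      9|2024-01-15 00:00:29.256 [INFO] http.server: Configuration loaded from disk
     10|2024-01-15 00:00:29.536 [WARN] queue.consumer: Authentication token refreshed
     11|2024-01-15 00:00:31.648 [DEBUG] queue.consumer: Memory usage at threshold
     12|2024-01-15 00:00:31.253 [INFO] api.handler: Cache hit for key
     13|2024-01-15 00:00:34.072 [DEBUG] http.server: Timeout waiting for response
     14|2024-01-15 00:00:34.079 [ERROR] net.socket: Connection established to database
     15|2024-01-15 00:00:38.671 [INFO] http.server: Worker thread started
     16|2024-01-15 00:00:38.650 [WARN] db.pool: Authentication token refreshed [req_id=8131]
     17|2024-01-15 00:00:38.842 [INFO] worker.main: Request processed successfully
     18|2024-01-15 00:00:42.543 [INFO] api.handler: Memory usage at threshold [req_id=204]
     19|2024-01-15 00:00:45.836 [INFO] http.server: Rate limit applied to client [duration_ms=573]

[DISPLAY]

                ┃  ┠───────────────────
────────────────┨  ┃█024-01-15 00:00:0▲
sed"            ┃  ┃2024-01-15 00:00:0█
                ┃  ┃2024-01-15 00:00:1░
nt(10 ** 3)"    ┃  ┃2024-01-15 00:00:1░
                ┃  ┃2024-01-15 00:00:2░
                ┃  ┃2024-01-15 00:00:2░
                ┃  ┃2024-01-15 00:00:2▼
                ┃  ┗━━━━━━━━━━━━━━━━━━━
                ┃                      
                ┃                      
                ┃                      
                ┃                      
                ┃                      
                ┃                      
━━━━━━━━━━━━━━━━┛                      


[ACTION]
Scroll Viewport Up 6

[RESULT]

                                       
                                       
                                       
                                       
                   ┏━━━━━━━━━━━━━━━━━━━
━━━━━━━━━━━━━━━━┓  ┃ FileEditor        
                ┃  ┠───────────────────
────────────────┨  ┃█024-01-15 00:00:0▲
sed"            ┃  ┃2024-01-15 00:00:0█
                ┃  ┃2024-01-15 00:00:1░
nt(10 ** 3)"    ┃  ┃2024-01-15 00:00:1░
                ┃  ┃2024-01-15 00:00:2░
                ┃  ┃2024-01-15 00:00:2░
                ┃  ┃2024-01-15 00:00:2▼
                ┃  ┗━━━━━━━━━━━━━━━━━━━
                ┃                      


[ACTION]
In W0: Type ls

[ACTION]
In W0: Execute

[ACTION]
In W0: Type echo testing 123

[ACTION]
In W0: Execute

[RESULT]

                                       
                                       
                                       
                                       
                   ┏━━━━━━━━━━━━━━━━━━━
━━━━━━━━━━━━━━━━┓  ┃ FileEditor        
                ┃  ┠───────────────────
────────────────┨  ┃█024-01-15 00:00:0▲
sed"            ┃  ┃2024-01-15 00:00:0█
                ┃  ┃2024-01-15 00:00:1░
nt(10 ** 3)"    ┃  ┃2024-01-15 00:00:1░
                ┃  ┃2024-01-15 00:00:2░
                ┃  ┃2024-01-15 00:00:2░
src/  config.yam┃  ┃2024-01-15 00:00:2▼
23              ┃  ┗━━━━━━━━━━━━━━━━━━━
                ┃                      
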